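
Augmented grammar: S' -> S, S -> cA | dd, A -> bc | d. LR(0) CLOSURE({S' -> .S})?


Start: S' -> .S
For each item with dot before a nonterminal B, add B -> .γ for every B-production
Closure: [S' -> .S, S -> .cA, S -> .dd]


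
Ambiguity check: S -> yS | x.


right-linear, alternatives start with distinct terminals 'y' vs 'x': unique leftmost derivation
Unambiguous


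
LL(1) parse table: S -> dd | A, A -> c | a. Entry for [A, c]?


For [A, c]: 'c' ∈ FIRST(c)
Entry: A -> c


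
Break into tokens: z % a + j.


Scan left to right, longest-match per lexeme
Tokens: ID(z), OP(%), ID(a), OP(+), ID(j)


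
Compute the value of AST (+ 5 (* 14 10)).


Evaluate inner: (* 14 10) = 140
Evaluate root: (+ 5 140) = 145
Result: 145


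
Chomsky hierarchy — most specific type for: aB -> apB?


LHS has context (more than one symbol) and |LHS| ≤ |RHS|
Classification: Type 1 (Context-Sensitive)


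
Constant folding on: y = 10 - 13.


10 - 13 = -3 at compile time
Optimized: y = -3


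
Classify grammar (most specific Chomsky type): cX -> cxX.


LHS has context (more than one symbol) and |LHS| ≤ |RHS|
Classification: Type 1 (Context-Sensitive)


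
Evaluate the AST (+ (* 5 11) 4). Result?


Evaluate inner: (* 5 11) = 55
Evaluate root: (+ 55 4) = 59
Result: 59


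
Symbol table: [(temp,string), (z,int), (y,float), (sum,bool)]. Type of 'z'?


Lookup 'z' → type int


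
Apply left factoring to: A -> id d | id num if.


Common prefix: 'id'
Factored: A -> id A', A' -> d | num if


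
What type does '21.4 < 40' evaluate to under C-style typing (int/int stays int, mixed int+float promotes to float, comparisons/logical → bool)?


Operand types: float < int
Rule: comparison yields bool
Result type: bool


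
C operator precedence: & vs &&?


'&' is bitwise AND (level 5); '&&' is logical AND (level 2)
Higher level binds tighter
'&' has higher precedence than '&&'


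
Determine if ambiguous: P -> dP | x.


right-linear, alternatives start with distinct terminals 'd' vs 'x': unique leftmost derivation
Unambiguous


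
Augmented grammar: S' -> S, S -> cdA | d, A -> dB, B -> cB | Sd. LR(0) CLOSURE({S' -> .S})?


Start: S' -> .S
For each item with dot before a nonterminal B, add B -> .γ for every B-production
Closure: [S' -> .S, S -> .cdA, S -> .d]


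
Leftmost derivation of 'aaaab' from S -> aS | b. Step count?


Derivation: S => aS => aaS => aaaS => aaaaS => aaaab
Steps: 5


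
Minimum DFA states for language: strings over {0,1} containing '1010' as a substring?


KMP-style automaton: 4 progress states + 1 absorbing accept = 5
Minimal DFA: 5 states


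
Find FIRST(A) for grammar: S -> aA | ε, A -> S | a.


Per alternative of A: FIRST(S) = {a, ε}; FIRST(a) = {a}
FIRST(A) = {a, ε}


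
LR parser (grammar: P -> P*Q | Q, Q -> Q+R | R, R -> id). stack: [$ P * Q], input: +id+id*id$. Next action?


'+' can extend Q; shift to build Q -> Q+R
Action: shift


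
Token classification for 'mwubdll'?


Pattern: letter/underscore followed by alphanumerics, not a keyword
Type: IDENTIFIER


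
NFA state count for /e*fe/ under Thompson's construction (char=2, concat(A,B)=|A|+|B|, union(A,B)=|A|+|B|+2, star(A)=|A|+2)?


Syntax tree has 3 char leaf(s), 0 union(s), 1 star(s)
chars contribute 3×2 = 6; each union adds +2; each star adds +2
Total: 6 + 0 + 2 = 8 states


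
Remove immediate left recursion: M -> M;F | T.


Left-recursive alternatives: M;F; non-recursive: T
Introduce M': M -> TM', M' -> ;FM' | ε


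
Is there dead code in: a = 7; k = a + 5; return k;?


a is read by k's definition; k is returned
No dead code


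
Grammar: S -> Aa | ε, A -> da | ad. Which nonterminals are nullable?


A nonterminal is nullable iff some alternative derives ε (directly, or every symbol in it is nullable)
Nullable: {S}


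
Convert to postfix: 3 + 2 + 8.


Left to right (same or higher precedence on left)
Postfix: 3 2 + 8 +


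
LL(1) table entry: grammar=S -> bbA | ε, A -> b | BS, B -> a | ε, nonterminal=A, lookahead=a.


For [A, a]: 'a' ∈ FIRST(BS)
Entry: A -> BS


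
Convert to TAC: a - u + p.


Break into single-operator statements:
t1 = a - u
t2 = t1 + p


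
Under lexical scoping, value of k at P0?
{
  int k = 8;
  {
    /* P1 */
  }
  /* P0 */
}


k declared in the same block as P0
k = 8


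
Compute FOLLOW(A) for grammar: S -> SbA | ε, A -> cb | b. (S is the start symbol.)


$ ∈ FOLLOW(S). For each A -> αBβ: add FIRST(β)\{ε} to FOLLOW(B); if β nullable, add FOLLOW(A).
FOLLOW(A) = {$, b}


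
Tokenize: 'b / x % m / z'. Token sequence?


Scan left to right, longest-match per lexeme
Tokens: ID(b), OP(/), ID(x), OP(%), ID(m), OP(/), ID(z)


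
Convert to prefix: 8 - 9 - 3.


left-to-right (same/higher precedence on left): tree is (- (- 8 9) 3)
Prefix: - - 8 9 3


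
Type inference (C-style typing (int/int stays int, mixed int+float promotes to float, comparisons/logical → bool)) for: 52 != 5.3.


Operand types: int != float
Rule: comparison yields bool
Result type: bool


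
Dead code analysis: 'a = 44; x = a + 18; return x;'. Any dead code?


a is read by x's definition; x is returned
No dead code


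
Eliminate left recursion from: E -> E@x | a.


Left-recursive alternatives: E@x; non-recursive: a
Introduce E': E -> aE', E' -> @xE' | ε


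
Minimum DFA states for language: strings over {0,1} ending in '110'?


Track the longest suffix of input matching a prefix of '110': 4 classes (prefixes of length 0..3)
Minimal DFA: 4 states


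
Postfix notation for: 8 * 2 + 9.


Left to right (same or higher precedence on left)
Postfix: 8 2 * 9 +


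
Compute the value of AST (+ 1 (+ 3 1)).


Evaluate inner: (+ 3 1) = 4
Evaluate root: (+ 1 4) = 5
Result: 5


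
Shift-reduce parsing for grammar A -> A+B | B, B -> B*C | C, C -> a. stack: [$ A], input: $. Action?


start symbol A on stack, input exhausted
Action: accept


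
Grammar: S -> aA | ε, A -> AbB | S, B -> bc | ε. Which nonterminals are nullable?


A nonterminal is nullable iff some alternative derives ε (directly, or every symbol in it is nullable)
Nullable: {A, B, S}


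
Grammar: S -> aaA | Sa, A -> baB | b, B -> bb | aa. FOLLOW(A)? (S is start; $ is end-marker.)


$ ∈ FOLLOW(S). For each A -> αBβ: add FIRST(β)\{ε} to FOLLOW(B); if β nullable, add FOLLOW(A).
FOLLOW(A) = {$, a}


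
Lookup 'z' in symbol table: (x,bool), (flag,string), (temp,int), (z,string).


Lookup 'z' → type string


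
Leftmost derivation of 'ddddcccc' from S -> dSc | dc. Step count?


Derivation: S => dSc => ddScc => dddSccc => ddddcccc
Steps: 4


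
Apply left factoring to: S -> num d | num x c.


Common prefix: 'num'
Factored: S -> num S', S' -> d | x c


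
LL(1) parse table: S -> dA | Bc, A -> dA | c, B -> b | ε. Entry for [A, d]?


For [A, d]: 'd' ∈ FIRST(dA)
Entry: A -> dA


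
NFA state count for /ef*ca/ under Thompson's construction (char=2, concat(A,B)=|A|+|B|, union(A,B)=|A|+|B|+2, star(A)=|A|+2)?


Syntax tree has 4 char leaf(s), 0 union(s), 1 star(s)
chars contribute 4×2 = 8; each union adds +2; each star adds +2
Total: 8 + 0 + 2 = 10 states


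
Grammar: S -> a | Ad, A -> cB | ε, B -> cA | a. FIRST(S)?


Per alternative of S: FIRST(a) = {a}; FIRST(Ad) = {c, d}
FIRST(S) = {a, c, d}


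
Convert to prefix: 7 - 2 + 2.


left-to-right (same/higher precedence on left): tree is (+ (- 7 2) 2)
Prefix: + - 7 2 2


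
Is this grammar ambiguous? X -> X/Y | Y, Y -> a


precedence layered via separate nonterminal Y: deterministic
Unambiguous


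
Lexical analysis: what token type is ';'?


Pattern: delimiter/punctuation
Type: PUNCTUATION


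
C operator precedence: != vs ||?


'!=' is equality (level 6); '||' is logical OR (level 1)
Higher level binds tighter
'!=' has higher precedence than '||'


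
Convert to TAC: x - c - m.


Break into single-operator statements:
t1 = x - c
t2 = t1 - m


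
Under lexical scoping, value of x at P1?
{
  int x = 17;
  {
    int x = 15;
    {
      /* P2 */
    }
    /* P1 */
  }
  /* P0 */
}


x declared in the same block as P1
x = 15


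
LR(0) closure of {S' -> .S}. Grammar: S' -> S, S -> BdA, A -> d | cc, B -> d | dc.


Start: S' -> .S
For each item with dot before a nonterminal B, add B -> .γ for every B-production
Closure: [S' -> .S, S -> .BdA, B -> .d, B -> .dc]


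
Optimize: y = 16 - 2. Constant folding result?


16 - 2 = 14 at compile time
Optimized: y = 14


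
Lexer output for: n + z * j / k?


Scan left to right, longest-match per lexeme
Tokens: ID(n), OP(+), ID(z), OP(*), ID(j), OP(/), ID(k)


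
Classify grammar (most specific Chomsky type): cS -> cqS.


LHS has context (more than one symbol) and |LHS| ≤ |RHS|
Classification: Type 1 (Context-Sensitive)


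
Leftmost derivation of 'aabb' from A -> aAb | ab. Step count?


Derivation: A => aAb => aabb
Steps: 2


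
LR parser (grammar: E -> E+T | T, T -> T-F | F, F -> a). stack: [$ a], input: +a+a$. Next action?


'a' on top is the handle for F -> a
Action: reduce (F -> a)


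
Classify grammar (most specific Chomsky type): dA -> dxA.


LHS has context (more than one symbol) and |LHS| ≤ |RHS|
Classification: Type 1 (Context-Sensitive)


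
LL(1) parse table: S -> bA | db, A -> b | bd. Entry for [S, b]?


For [S, b]: 'b' ∈ FIRST(bA)
Entry: S -> bA


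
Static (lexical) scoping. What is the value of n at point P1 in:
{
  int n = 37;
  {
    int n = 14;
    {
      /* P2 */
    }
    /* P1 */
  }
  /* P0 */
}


n declared in the same block as P1
n = 14


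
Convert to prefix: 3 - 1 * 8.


'*' binds tighter: tree is (- 3 (* 1 8))
Prefix: - 3 * 1 8


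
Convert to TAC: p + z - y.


Break into single-operator statements:
t1 = p + z
t2 = t1 - y


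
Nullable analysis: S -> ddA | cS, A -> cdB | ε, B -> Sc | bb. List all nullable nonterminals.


A nonterminal is nullable iff some alternative derives ε (directly, or every symbol in it is nullable)
Nullable: {A}


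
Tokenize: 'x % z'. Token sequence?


Scan left to right, longest-match per lexeme
Tokens: ID(x), OP(%), ID(z)


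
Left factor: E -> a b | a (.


Common prefix: 'a'
Factored: E -> a E', E' -> b | (


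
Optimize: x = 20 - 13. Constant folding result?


20 - 13 = 7 at compile time
Optimized: x = 7


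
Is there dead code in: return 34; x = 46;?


statement follows a return and is unreachable
Dead: 'x = 46'


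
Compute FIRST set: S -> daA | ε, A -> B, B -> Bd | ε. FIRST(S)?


Per alternative of S: FIRST(daA) = {d}; FIRST(ε) = {ε}
FIRST(S) = {d, ε}


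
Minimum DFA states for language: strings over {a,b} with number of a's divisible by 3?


Track (count of a) mod 3: states 0..2, accept at 0
Minimal DFA: 3 states


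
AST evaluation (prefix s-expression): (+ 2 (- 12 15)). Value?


Evaluate inner: (- 12 15) = -3
Evaluate root: (+ 2 -3) = -1
Result: -1


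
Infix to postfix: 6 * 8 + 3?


Left to right (same or higher precedence on left)
Postfix: 6 8 * 3 +


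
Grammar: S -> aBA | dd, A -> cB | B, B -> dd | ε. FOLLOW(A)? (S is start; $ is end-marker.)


$ ∈ FOLLOW(S). For each A -> αBβ: add FIRST(β)\{ε} to FOLLOW(B); if β nullable, add FOLLOW(A).
FOLLOW(A) = {$}


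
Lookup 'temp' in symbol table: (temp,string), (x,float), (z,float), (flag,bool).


Lookup 'temp' → type string


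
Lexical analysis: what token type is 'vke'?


Pattern: letter/underscore followed by alphanumerics, not a keyword
Type: IDENTIFIER


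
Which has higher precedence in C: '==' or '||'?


'==' is equality (level 6); '||' is logical OR (level 1)
Higher level binds tighter
'==' has higher precedence than '||'


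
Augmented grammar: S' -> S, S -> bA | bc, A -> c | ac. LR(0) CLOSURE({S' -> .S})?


Start: S' -> .S
For each item with dot before a nonterminal B, add B -> .γ for every B-production
Closure: [S' -> .S, S -> .bA, S -> .bc]


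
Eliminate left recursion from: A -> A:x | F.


Left-recursive alternatives: A:x; non-recursive: F
Introduce A': A -> FA', A' -> :xA' | ε


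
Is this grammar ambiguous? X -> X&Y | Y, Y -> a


precedence layered via separate nonterminal Y: deterministic
Unambiguous


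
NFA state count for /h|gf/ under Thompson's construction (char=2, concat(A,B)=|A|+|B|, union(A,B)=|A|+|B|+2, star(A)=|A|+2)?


Syntax tree has 3 char leaf(s), 1 union(s), 0 star(s)
chars contribute 3×2 = 6; each union adds +2; each star adds +2
Total: 6 + 2 + 0 = 8 states


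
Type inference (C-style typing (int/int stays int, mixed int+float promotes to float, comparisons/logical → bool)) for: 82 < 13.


Operand types: int < int
Rule: comparison yields bool
Result type: bool


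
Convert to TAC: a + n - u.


Break into single-operator statements:
t1 = a + n
t2 = t1 - u


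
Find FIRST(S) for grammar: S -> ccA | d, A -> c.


Per alternative of S: FIRST(ccA) = {c}; FIRST(d) = {d}
FIRST(S) = {c, d}


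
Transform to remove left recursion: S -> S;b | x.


Left-recursive alternatives: S;b; non-recursive: x
Introduce S': S -> xS', S' -> ;bS' | ε


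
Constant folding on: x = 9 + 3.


9 + 3 = 12 at compile time
Optimized: x = 12


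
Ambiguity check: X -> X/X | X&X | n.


'n/n&n' has two parse trees (no precedence encoded between / and &)
Ambiguous


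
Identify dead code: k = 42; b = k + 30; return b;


k is read by b's definition; b is returned
No dead code


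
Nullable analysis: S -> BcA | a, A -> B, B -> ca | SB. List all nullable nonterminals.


A nonterminal is nullable iff some alternative derives ε (directly, or every symbol in it is nullable)
Nullable: {}


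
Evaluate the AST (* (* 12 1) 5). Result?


Evaluate inner: (* 12 1) = 12
Evaluate root: (* 12 5) = 60
Result: 60


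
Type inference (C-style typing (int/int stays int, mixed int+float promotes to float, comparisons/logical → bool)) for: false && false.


Operand types: bool && bool
Rule: logical operators take bool operands and yield bool
Result type: bool


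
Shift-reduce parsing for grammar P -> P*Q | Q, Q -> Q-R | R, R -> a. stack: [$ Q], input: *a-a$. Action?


lookahead ∉ {-} so Q won't extend; reduce P -> Q
Action: reduce (P -> Q)


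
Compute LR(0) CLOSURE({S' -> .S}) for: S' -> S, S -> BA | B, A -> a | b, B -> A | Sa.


Start: S' -> .S
For each item with dot before a nonterminal B, add B -> .γ for every B-production
Closure: [S' -> .S, S -> .BA, S -> .B, B -> .A, B -> .Sa, A -> .a, A -> .b]


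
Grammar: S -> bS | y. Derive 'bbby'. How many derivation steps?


Derivation: S => bS => bbS => bbbS => bbby
Steps: 4


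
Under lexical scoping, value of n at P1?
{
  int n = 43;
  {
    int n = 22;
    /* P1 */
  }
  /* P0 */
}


n declared in the same block as P1
n = 22


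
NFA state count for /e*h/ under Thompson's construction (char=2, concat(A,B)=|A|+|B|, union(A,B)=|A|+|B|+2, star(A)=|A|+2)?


Syntax tree has 2 char leaf(s), 0 union(s), 1 star(s)
chars contribute 2×2 = 4; each union adds +2; each star adds +2
Total: 4 + 0 + 2 = 6 states


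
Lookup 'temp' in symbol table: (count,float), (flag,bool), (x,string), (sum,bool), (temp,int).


Lookup 'temp' → type int


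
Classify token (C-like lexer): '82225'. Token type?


Pattern: digits only
Type: INTEGER_LITERAL


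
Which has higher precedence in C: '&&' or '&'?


'&' is bitwise AND (level 5); '&&' is logical AND (level 2)
Higher level binds tighter
'&' has higher precedence than '&&'


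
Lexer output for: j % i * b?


Scan left to right, longest-match per lexeme
Tokens: ID(j), OP(%), ID(i), OP(*), ID(b)


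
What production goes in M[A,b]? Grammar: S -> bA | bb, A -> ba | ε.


For [A, b]: 'b' ∈ FIRST(ba)
Entry: A -> ba


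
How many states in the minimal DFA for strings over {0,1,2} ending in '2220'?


Track the longest suffix of input matching a prefix of '2220': 5 classes (prefixes of length 0..4)
Minimal DFA: 5 states


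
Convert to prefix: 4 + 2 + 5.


left-to-right (same/higher precedence on left): tree is (+ (+ 4 2) 5)
Prefix: + + 4 2 5


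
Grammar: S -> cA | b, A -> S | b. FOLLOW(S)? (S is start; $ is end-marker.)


$ ∈ FOLLOW(S). For each A -> αBβ: add FIRST(β)\{ε} to FOLLOW(B); if β nullable, add FOLLOW(A).
FOLLOW(S) = {$}


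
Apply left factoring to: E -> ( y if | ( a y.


Common prefix: '('
Factored: E -> ( E', E' -> y if | a y


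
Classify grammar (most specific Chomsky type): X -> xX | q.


Right-linear: every RHS is a terminal or a terminal followed by one nonterminal
Classification: Type 3 (Regular)


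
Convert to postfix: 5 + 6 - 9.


Left to right (same or higher precedence on left)
Postfix: 5 6 + 9 -


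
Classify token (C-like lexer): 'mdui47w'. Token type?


Pattern: letter/underscore followed by alphanumerics, not a keyword
Type: IDENTIFIER


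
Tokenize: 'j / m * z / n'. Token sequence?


Scan left to right, longest-match per lexeme
Tokens: ID(j), OP(/), ID(m), OP(*), ID(z), OP(/), ID(n)


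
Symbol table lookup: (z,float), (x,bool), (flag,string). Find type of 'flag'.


Lookup 'flag' → type string


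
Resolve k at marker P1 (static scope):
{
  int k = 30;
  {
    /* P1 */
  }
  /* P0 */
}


P1's block does not declare k; resolves to the enclosing declaration at depth 0
k = 30


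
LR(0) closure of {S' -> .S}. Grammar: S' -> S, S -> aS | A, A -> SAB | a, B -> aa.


Start: S' -> .S
For each item with dot before a nonterminal B, add B -> .γ for every B-production
Closure: [S' -> .S, S -> .aS, S -> .A, A -> .SAB, A -> .a]


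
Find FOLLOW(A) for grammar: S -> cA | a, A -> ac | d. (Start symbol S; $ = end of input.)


$ ∈ FOLLOW(S). For each A -> αBβ: add FIRST(β)\{ε} to FOLLOW(B); if β nullable, add FOLLOW(A).
FOLLOW(A) = {$}


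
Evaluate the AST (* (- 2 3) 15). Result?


Evaluate inner: (- 2 3) = -1
Evaluate root: (* -1 15) = -15
Result: -15


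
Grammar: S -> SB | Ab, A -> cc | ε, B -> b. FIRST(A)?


Per alternative of A: FIRST(cc) = {c}; FIRST(ε) = {ε}
FIRST(A) = {c, ε}


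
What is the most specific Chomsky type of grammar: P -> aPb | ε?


Single nonterminal LHS, but a^n b^n is not regular
Classification: Type 2 (Context-Free)


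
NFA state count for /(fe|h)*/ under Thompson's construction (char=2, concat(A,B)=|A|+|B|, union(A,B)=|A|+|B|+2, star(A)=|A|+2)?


Syntax tree has 3 char leaf(s), 1 union(s), 1 star(s)
chars contribute 3×2 = 6; each union adds +2; each star adds +2
Total: 6 + 2 + 2 = 10 states


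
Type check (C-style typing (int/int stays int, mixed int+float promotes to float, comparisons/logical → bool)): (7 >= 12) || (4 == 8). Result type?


Operand types: bool || bool
Rule: logical operators take bool operands and yield bool
Result type: bool


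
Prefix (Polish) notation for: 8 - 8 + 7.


left-to-right (same/higher precedence on left): tree is (+ (- 8 8) 7)
Prefix: + - 8 8 7


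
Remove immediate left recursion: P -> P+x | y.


Left-recursive alternatives: P+x; non-recursive: y
Introduce P': P -> yP', P' -> +xP' | ε


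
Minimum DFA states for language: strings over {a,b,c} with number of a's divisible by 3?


Track (count of a) mod 3: states 0..2, accept at 0
Minimal DFA: 3 states


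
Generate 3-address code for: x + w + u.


Break into single-operator statements:
t1 = x + w
t2 = t1 + u


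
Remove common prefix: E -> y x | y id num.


Common prefix: 'y'
Factored: E -> y E', E' -> x | id num


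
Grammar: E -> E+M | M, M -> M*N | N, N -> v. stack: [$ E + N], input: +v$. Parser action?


'N' (not preceded by M*) is the handle for M -> N
Action: reduce (M -> N)


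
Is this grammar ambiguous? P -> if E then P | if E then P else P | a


dangling else: 'if E then if E then a else a' parses two ways
Ambiguous


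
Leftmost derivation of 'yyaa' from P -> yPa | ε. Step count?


Derivation: P => yPa => yyPaa => yyaa
Steps: 3


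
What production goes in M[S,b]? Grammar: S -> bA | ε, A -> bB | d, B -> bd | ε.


For [S, b]: 'b' ∈ FIRST(bA)
Entry: S -> bA


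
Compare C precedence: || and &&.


'&&' is logical AND (level 2); '||' is logical OR (level 1)
Higher level binds tighter
'&&' has higher precedence than '||'


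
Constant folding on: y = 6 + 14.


6 + 14 = 20 at compile time
Optimized: y = 20


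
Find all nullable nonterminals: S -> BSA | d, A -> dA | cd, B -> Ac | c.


A nonterminal is nullable iff some alternative derives ε (directly, or every symbol in it is nullable)
Nullable: {}


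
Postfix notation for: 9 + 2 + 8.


Left to right (same or higher precedence on left)
Postfix: 9 2 + 8 +


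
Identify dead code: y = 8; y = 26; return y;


first assignment to y is overwritten before any read
Dead: 'y = 8'


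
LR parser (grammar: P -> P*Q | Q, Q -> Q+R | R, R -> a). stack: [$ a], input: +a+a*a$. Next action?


'a' on top is the handle for R -> a
Action: reduce (R -> a)


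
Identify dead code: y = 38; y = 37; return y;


first assignment to y is overwritten before any read
Dead: 'y = 38'


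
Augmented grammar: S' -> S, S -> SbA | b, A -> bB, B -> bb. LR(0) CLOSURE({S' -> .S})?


Start: S' -> .S
For each item with dot before a nonterminal B, add B -> .γ for every B-production
Closure: [S' -> .S, S -> .SbA, S -> .b]


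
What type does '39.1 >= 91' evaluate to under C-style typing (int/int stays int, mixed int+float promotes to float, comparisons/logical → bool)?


Operand types: float >= int
Rule: comparison yields bool
Result type: bool


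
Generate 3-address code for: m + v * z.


Break into single-operator statements:
t1 = v * z
t2 = m + t1


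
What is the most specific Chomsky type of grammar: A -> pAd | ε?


Single nonterminal LHS, but p^n d^n is not regular
Classification: Type 2 (Context-Free)


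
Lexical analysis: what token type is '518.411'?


Pattern: digits with a decimal point
Type: FLOAT_LITERAL


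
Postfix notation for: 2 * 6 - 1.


Left to right (same or higher precedence on left)
Postfix: 2 6 * 1 -


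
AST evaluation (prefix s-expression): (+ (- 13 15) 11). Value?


Evaluate inner: (- 13 15) = -2
Evaluate root: (+ -2 11) = 9
Result: 9


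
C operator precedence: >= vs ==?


'>=' is relational (level 7); '==' is equality (level 6)
Higher level binds tighter
'>=' has higher precedence than '=='


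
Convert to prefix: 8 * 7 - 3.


left-to-right (same/higher precedence on left): tree is (- (* 8 7) 3)
Prefix: - * 8 7 3


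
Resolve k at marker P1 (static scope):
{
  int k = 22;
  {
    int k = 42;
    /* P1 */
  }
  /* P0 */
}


k declared in the same block as P1
k = 42


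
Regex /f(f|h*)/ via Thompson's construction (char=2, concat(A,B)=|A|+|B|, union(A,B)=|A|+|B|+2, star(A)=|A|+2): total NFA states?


Syntax tree has 3 char leaf(s), 1 union(s), 1 star(s)
chars contribute 3×2 = 6; each union adds +2; each star adds +2
Total: 6 + 2 + 2 = 10 states


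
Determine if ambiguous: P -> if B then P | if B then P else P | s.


dangling else: 'if B then if B then s else s' parses two ways
Ambiguous


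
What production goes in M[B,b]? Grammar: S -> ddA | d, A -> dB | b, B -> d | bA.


For [B, b]: 'b' ∈ FIRST(bA)
Entry: B -> bA


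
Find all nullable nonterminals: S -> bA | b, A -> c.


A nonterminal is nullable iff some alternative derives ε (directly, or every symbol in it is nullable)
Nullable: {}


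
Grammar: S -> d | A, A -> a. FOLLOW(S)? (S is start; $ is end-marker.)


$ ∈ FOLLOW(S). For each A -> αBβ: add FIRST(β)\{ε} to FOLLOW(B); if β nullable, add FOLLOW(A).
FOLLOW(S) = {$}


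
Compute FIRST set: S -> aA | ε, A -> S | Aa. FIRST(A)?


Per alternative of A: FIRST(S) = {a, ε}; FIRST(Aa) = {a}
FIRST(A) = {a, ε}


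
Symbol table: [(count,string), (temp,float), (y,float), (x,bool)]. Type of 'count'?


Lookup 'count' → type string


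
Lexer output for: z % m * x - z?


Scan left to right, longest-match per lexeme
Tokens: ID(z), OP(%), ID(m), OP(*), ID(x), OP(-), ID(z)


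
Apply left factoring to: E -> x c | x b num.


Common prefix: 'x'
Factored: E -> x E', E' -> c | b num


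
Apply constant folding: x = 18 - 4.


18 - 4 = 14 at compile time
Optimized: x = 14


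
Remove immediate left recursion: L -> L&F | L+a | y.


Left-recursive alternatives: L&F, L+a; non-recursive: y
Introduce L': L -> yL', L' -> &FL' | +aL' | ε


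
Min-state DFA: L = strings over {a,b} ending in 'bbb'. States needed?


Track the longest suffix of input matching a prefix of 'bbb': 4 classes (prefixes of length 0..3)
Minimal DFA: 4 states


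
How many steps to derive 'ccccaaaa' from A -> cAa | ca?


Derivation: A => cAa => ccAaa => cccAaaa => ccccaaaa
Steps: 4


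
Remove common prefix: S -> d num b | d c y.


Common prefix: 'd'
Factored: S -> d S', S' -> num b | c y


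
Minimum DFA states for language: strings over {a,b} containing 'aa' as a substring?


KMP-style automaton: 2 progress states + 1 absorbing accept = 3
Minimal DFA: 3 states


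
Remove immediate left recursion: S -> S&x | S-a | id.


Left-recursive alternatives: S&x, S-a; non-recursive: id
Introduce S': S -> idS', S' -> &xS' | -aS' | ε


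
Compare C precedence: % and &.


'%' is multiplicative (level 10); '&' is bitwise AND (level 5)
Higher level binds tighter
'%' has higher precedence than '&'


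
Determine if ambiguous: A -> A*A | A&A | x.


'x*x&x' has two parse trees (no precedence encoded between * and &)
Ambiguous


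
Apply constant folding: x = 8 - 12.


8 - 12 = -4 at compile time
Optimized: x = -4


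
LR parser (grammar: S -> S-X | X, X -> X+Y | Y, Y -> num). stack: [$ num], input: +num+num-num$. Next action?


'num' on top is the handle for Y -> num
Action: reduce (Y -> num)


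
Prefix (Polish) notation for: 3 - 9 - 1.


left-to-right (same/higher precedence on left): tree is (- (- 3 9) 1)
Prefix: - - 3 9 1


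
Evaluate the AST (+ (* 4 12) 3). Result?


Evaluate inner: (* 4 12) = 48
Evaluate root: (+ 48 3) = 51
Result: 51


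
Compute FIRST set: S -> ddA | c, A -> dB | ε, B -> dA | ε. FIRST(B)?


Per alternative of B: FIRST(dA) = {d}; FIRST(ε) = {ε}
FIRST(B) = {d, ε}


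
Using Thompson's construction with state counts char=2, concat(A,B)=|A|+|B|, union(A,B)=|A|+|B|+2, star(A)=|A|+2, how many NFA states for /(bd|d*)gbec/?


Syntax tree has 7 char leaf(s), 1 union(s), 1 star(s)
chars contribute 7×2 = 14; each union adds +2; each star adds +2
Total: 14 + 2 + 2 = 18 states


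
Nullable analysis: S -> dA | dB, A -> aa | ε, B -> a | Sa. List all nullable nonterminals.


A nonterminal is nullable iff some alternative derives ε (directly, or every symbol in it is nullable)
Nullable: {A}


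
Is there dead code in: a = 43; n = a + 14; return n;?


a is read by n's definition; n is returned
No dead code


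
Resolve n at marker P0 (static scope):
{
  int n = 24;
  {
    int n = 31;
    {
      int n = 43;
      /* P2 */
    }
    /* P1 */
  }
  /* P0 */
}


n declared in the same block as P0
n = 24


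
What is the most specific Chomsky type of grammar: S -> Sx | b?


Left-linear: every RHS is a terminal or one nonterminal followed by a terminal
Classification: Type 3 (Regular)


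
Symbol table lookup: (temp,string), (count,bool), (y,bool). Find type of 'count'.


Lookup 'count' → type bool


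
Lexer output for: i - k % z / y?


Scan left to right, longest-match per lexeme
Tokens: ID(i), OP(-), ID(k), OP(%), ID(z), OP(/), ID(y)


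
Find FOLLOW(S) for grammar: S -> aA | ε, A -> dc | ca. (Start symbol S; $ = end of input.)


$ ∈ FOLLOW(S). For each A -> αBβ: add FIRST(β)\{ε} to FOLLOW(B); if β nullable, add FOLLOW(A).
FOLLOW(S) = {$}


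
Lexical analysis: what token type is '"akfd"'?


Pattern: double-quoted sequence
Type: STRING_LITERAL


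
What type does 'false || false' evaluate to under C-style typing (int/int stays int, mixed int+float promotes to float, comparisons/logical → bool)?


Operand types: bool || bool
Rule: logical operators take bool operands and yield bool
Result type: bool


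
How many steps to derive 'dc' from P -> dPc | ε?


Derivation: P => dPc => dc
Steps: 2


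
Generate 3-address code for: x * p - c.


Break into single-operator statements:
t1 = x * p
t2 = t1 - c


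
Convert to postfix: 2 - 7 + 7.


Left to right (same or higher precedence on left)
Postfix: 2 7 - 7 +


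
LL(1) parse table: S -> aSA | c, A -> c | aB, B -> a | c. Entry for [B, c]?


For [B, c]: 'c' ∈ FIRST(c)
Entry: B -> c


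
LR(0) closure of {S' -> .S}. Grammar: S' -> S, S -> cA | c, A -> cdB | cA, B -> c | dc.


Start: S' -> .S
For each item with dot before a nonterminal B, add B -> .γ for every B-production
Closure: [S' -> .S, S -> .cA, S -> .c]


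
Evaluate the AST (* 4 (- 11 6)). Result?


Evaluate inner: (- 11 6) = 5
Evaluate root: (* 4 5) = 20
Result: 20


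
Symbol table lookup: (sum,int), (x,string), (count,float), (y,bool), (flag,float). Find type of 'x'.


Lookup 'x' → type string


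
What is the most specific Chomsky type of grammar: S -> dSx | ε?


Single nonterminal LHS, but d^n x^n is not regular
Classification: Type 2 (Context-Free)


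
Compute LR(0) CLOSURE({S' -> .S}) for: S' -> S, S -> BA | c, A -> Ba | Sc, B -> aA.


Start: S' -> .S
For each item with dot before a nonterminal B, add B -> .γ for every B-production
Closure: [S' -> .S, S -> .BA, S -> .c, B -> .aA]


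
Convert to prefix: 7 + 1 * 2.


'*' binds tighter: tree is (+ 7 (* 1 2))
Prefix: + 7 * 1 2


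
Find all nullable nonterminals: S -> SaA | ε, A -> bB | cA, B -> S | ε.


A nonterminal is nullable iff some alternative derives ε (directly, or every symbol in it is nullable)
Nullable: {B, S}


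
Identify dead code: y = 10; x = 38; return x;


y is assigned but never read
Dead: 'y = 10'


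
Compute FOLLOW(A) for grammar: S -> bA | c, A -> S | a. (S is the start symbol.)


$ ∈ FOLLOW(S). For each A -> αBβ: add FIRST(β)\{ε} to FOLLOW(B); if β nullable, add FOLLOW(A).
FOLLOW(A) = {$}


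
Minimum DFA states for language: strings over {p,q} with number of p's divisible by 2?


Track (count of p) mod 2: states 0..1, accept at 0
Minimal DFA: 2 states


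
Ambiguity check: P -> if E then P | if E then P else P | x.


dangling else: 'if E then if E then x else x' parses two ways
Ambiguous


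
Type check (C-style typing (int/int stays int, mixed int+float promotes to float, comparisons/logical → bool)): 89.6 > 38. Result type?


Operand types: float > int
Rule: comparison yields bool
Result type: bool


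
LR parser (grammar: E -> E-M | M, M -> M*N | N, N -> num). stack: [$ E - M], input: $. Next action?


handle 'E-M' on top; lookahead ∈ FOLLOW(E) = {-, $}
Action: reduce (E -> E-M)


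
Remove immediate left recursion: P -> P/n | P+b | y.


Left-recursive alternatives: P/n, P+b; non-recursive: y
Introduce P': P -> yP', P' -> /nP' | +bP' | ε


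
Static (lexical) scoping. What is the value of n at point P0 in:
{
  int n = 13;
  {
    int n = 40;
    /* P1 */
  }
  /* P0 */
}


n declared in the same block as P0
n = 13


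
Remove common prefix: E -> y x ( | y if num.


Common prefix: 'y'
Factored: E -> y E', E' -> x ( | if num


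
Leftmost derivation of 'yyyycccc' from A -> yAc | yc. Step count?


Derivation: A => yAc => yyAcc => yyyAccc => yyyycccc
Steps: 4


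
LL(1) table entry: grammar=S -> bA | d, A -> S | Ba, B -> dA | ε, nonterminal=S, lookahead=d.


For [S, d]: 'd' ∈ FIRST(d)
Entry: S -> d


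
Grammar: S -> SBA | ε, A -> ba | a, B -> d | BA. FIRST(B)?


Per alternative of B: FIRST(d) = {d}; FIRST(BA) = {d}
FIRST(B) = {d}


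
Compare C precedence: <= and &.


'<=' is relational (level 7); '&' is bitwise AND (level 5)
Higher level binds tighter
'<=' has higher precedence than '&'


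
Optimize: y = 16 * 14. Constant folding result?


16 * 14 = 224 at compile time
Optimized: y = 224


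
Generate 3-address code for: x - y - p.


Break into single-operator statements:
t1 = x - y
t2 = t1 - p


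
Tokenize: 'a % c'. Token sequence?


Scan left to right, longest-match per lexeme
Tokens: ID(a), OP(%), ID(c)


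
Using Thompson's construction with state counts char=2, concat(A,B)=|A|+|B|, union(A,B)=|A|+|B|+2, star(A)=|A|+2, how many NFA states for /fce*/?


Syntax tree has 3 char leaf(s), 0 union(s), 1 star(s)
chars contribute 3×2 = 6; each union adds +2; each star adds +2
Total: 6 + 0 + 2 = 8 states


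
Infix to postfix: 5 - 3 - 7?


Left to right (same or higher precedence on left)
Postfix: 5 3 - 7 -


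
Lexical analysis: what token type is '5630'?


Pattern: digits only
Type: INTEGER_LITERAL


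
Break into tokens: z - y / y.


Scan left to right, longest-match per lexeme
Tokens: ID(z), OP(-), ID(y), OP(/), ID(y)


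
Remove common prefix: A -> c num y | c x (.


Common prefix: 'c'
Factored: A -> c A', A' -> num y | x (


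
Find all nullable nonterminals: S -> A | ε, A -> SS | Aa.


A nonterminal is nullable iff some alternative derives ε (directly, or every symbol in it is nullable)
Nullable: {A, S}


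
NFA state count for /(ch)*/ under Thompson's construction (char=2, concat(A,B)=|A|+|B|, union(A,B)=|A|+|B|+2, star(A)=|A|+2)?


Syntax tree has 2 char leaf(s), 0 union(s), 1 star(s)
chars contribute 2×2 = 4; each union adds +2; each star adds +2
Total: 4 + 0 + 2 = 6 states


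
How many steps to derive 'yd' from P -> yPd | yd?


Derivation: P => yd
Steps: 1


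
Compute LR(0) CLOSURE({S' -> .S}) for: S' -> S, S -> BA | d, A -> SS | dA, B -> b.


Start: S' -> .S
For each item with dot before a nonterminal B, add B -> .γ for every B-production
Closure: [S' -> .S, S -> .BA, S -> .d, B -> .b]


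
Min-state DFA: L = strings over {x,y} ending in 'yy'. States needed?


Track the longest suffix of input matching a prefix of 'yy': 3 classes (prefixes of length 0..2)
Minimal DFA: 3 states


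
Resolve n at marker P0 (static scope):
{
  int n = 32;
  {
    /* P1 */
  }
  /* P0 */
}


n declared in the same block as P0
n = 32


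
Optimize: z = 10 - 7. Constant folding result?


10 - 7 = 3 at compile time
Optimized: z = 3


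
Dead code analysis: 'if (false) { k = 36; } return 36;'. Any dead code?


condition is constant false, so the whole block is unreachable
Dead: 'if (false) { k = 36; }'


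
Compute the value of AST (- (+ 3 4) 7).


Evaluate inner: (+ 3 4) = 7
Evaluate root: (- 7 7) = 0
Result: 0


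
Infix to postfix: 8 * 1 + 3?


Left to right (same or higher precedence on left)
Postfix: 8 1 * 3 +


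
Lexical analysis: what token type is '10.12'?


Pattern: digits with a decimal point
Type: FLOAT_LITERAL


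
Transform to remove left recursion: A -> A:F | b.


Left-recursive alternatives: A:F; non-recursive: b
Introduce A': A -> bA', A' -> :FA' | ε


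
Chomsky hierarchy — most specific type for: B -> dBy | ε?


Single nonterminal LHS, but d^n y^n is not regular
Classification: Type 2 (Context-Free)


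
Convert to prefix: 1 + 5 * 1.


'*' binds tighter: tree is (+ 1 (* 5 1))
Prefix: + 1 * 5 1


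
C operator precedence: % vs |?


'%' is multiplicative (level 10); '|' is bitwise OR (level 3)
Higher level binds tighter
'%' has higher precedence than '|'


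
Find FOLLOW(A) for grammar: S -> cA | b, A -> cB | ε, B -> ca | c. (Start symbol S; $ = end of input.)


$ ∈ FOLLOW(S). For each A -> αBβ: add FIRST(β)\{ε} to FOLLOW(B); if β nullable, add FOLLOW(A).
FOLLOW(A) = {$}


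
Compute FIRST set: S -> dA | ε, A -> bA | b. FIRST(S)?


Per alternative of S: FIRST(dA) = {d}; FIRST(ε) = {ε}
FIRST(S) = {d, ε}


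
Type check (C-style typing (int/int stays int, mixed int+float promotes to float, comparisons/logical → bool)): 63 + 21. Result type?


Operand types: int + int
Rule: mixed int/float promotes to float; int/int stays int
Result type: int


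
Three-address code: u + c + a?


Break into single-operator statements:
t1 = u + c
t2 = t1 + a


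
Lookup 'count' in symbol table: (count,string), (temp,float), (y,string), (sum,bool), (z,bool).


Lookup 'count' → type string


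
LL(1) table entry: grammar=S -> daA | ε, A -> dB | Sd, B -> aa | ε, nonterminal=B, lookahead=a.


For [B, a]: 'a' ∈ FIRST(aa)
Entry: B -> aa


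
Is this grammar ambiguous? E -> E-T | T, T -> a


precedence layered via separate nonterminal T: deterministic
Unambiguous


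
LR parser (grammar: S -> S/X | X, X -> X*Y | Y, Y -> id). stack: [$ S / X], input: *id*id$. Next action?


'*' can extend X; shift to build X -> X*Y
Action: shift


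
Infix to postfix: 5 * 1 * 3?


Left to right (same or higher precedence on left)
Postfix: 5 1 * 3 *


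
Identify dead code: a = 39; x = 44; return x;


a is assigned but never read
Dead: 'a = 39'


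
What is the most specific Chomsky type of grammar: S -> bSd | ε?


Single nonterminal LHS, but b^n d^n is not regular
Classification: Type 2 (Context-Free)


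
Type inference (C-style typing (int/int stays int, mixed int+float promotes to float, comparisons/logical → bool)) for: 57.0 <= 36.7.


Operand types: float <= float
Rule: comparison yields bool
Result type: bool


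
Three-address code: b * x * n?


Break into single-operator statements:
t1 = b * x
t2 = t1 * n


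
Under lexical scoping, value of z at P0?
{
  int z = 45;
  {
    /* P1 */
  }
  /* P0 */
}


z declared in the same block as P0
z = 45


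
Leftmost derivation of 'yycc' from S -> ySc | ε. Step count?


Derivation: S => ySc => yyScc => yycc
Steps: 3


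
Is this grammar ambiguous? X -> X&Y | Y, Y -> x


precedence layered via separate nonterminal Y: deterministic
Unambiguous


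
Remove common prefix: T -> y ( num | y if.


Common prefix: 'y'
Factored: T -> y T', T' -> ( num | if


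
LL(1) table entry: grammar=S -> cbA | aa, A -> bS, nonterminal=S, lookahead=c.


For [S, c]: 'c' ∈ FIRST(cbA)
Entry: S -> cbA


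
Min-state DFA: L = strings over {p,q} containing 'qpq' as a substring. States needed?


KMP-style automaton: 3 progress states + 1 absorbing accept = 4
Minimal DFA: 4 states


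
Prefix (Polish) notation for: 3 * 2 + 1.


left-to-right (same/higher precedence on left): tree is (+ (* 3 2) 1)
Prefix: + * 3 2 1


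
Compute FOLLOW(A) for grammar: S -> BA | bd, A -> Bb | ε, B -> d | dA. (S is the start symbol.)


$ ∈ FOLLOW(S). For each A -> αBβ: add FIRST(β)\{ε} to FOLLOW(B); if β nullable, add FOLLOW(A).
FOLLOW(A) = {$, b, d}


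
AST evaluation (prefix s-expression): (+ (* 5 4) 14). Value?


Evaluate inner: (* 5 4) = 20
Evaluate root: (+ 20 14) = 34
Result: 34


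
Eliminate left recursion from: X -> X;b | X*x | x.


Left-recursive alternatives: X;b, X*x; non-recursive: x
Introduce X': X -> xX', X' -> ;bX' | *xX' | ε


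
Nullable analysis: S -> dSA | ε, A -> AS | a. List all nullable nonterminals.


A nonterminal is nullable iff some alternative derives ε (directly, or every symbol in it is nullable)
Nullable: {S}
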